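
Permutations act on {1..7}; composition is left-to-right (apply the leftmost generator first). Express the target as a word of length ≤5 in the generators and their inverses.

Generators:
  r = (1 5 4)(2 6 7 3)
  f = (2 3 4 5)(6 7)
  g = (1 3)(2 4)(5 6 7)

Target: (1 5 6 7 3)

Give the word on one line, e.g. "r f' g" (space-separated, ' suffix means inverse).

  after g: (1 3)(2 4)(5 6 7)
  after f': (1 2 3)(4 5 7)
  after f': (1 5 6 7 3)

g f' f'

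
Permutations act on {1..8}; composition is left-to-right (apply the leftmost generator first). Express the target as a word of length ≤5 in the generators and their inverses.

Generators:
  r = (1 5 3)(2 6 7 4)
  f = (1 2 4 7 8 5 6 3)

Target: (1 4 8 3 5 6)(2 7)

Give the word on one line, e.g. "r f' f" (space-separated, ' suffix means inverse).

  after r': (1 3 5)(2 4 7 6)
  after f': (1 6)(3 8 7 5)
  after r': (1 2 4 7)(3 8 6)
  after f: (1 4 8 3 5 6)(2 7)

r' f' r' f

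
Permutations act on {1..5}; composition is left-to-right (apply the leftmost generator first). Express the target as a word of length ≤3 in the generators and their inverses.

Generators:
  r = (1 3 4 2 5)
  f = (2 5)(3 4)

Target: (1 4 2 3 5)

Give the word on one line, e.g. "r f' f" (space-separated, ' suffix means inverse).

f' r r

  after f': (2 5)(3 4)
  after r: (1 3 2)
  after r: (1 4 2 3 5)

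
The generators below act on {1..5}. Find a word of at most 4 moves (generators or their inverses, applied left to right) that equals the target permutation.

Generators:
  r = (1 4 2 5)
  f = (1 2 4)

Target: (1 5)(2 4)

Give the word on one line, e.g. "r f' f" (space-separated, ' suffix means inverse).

r f r' f

  after r: (1 4 2 5)
  after f: (2 5)
  after r': (1 5 4)
  after f: (1 5)(2 4)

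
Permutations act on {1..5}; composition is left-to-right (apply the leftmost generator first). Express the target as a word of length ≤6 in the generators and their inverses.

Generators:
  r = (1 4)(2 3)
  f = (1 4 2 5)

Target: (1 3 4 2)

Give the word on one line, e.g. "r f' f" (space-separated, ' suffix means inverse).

  after f': (1 5 2 4)
  after f': (1 2)(4 5)
  after r': (1 3 2 4 5)
  after f': (1 3 4 2)

f' f' r' f'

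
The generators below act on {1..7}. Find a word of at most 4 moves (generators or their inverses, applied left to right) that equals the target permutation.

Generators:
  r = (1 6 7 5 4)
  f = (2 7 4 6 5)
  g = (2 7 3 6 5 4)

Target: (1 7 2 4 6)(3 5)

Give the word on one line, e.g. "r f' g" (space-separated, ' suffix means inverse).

  after r': (1 4 5 7 6)
  after g: (1 2 7 5 3 6)
  after f: (1 7 2 4 6)(3 5)

r' g f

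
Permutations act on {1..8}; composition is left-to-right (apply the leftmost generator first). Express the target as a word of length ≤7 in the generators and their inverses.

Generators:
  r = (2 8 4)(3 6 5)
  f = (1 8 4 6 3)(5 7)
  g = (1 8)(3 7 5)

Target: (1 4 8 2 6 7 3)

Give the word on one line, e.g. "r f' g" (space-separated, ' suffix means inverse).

  after g': (1 8)(3 5 7)
  after g': (3 7 5)
  after r': (2 4 8)(3 7 6)
  after g': (1 8 2 4)(5 7 6)
  after f: (1 4 8 2 6 7 3)

g' g' r' g' f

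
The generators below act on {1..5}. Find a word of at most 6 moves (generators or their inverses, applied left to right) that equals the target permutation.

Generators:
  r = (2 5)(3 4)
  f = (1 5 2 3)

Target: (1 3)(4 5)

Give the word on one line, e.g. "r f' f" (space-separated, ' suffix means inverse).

  after f: (1 5 2 3)
  after f: (1 2)(3 5)
  after r': (1 5 4 3 2)
  after f': (2 3 5 4)
  after f': (1 3)(4 5)

f f r' f' f'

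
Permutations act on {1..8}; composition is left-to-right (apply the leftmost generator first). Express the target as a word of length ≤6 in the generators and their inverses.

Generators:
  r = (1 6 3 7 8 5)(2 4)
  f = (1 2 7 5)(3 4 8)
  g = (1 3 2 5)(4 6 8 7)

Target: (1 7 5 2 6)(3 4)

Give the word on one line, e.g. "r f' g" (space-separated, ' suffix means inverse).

f' f' g r f

  after f': (1 5 7 2)(3 8 4)
  after f': (1 7)(2 5)(3 4 8)
  after g: (1 4 7 3 6 8 2)
  after r: (1 2 6 5)(4 8)
  after f: (1 7 5 2 6)(3 4)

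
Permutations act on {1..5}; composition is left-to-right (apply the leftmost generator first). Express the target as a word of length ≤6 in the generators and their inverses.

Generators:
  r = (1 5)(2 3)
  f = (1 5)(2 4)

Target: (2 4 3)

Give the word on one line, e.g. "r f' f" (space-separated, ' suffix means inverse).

r' f r f

  after r': (1 5)(2 3)
  after f: (2 3 4)
  after r: (1 5)(3 4)
  after f: (2 4 3)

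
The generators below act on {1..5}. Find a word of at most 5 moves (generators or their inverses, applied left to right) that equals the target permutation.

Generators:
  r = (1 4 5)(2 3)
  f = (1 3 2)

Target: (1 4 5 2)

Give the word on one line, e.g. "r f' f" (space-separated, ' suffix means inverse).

  after r: (1 4 5)(2 3)
  after f: (1 4 5 3)
  after f: (1 4 5 2)

r f f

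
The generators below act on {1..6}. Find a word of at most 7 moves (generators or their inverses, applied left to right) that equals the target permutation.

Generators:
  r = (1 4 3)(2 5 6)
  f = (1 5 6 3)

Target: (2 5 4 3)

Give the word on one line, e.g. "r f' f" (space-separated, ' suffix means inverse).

f' r' f r f

  after f': (1 3 6 5)
  after r': (1 4)(2 6)(3 5)
  after f: (1 4 5)(2 3 6)
  after r: (1 3 2)(4 6 5)
  after f: (2 5 4 3)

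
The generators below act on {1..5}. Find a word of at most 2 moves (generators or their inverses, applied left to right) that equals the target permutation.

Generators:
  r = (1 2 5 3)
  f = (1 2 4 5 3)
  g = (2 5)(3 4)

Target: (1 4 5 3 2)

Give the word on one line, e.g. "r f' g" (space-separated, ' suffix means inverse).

f' g'

  after f': (1 3 5 4 2)
  after g': (1 4 5 3 2)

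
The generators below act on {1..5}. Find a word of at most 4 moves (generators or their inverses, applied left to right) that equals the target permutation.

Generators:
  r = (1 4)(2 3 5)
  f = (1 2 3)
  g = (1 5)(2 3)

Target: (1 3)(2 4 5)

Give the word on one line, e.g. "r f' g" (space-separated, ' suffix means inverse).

f' r' g

  after f': (1 3 2)
  after r': (1 2 4)(3 5)
  after g: (1 3)(2 4 5)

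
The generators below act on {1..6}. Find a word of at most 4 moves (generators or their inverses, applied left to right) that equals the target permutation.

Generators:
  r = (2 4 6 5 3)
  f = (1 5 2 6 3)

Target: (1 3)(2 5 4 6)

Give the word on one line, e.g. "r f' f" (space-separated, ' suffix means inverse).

  after f: (1 5 2 6 3)
  after r: (1 3)(2 5 4 6)

f r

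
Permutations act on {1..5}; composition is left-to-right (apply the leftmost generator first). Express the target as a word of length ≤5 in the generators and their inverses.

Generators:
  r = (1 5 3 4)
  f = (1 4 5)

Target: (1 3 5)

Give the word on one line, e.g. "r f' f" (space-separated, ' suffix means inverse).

r' f r

  after r': (1 4 3 5)
  after f: (1 5 4 3)
  after r: (1 3 5)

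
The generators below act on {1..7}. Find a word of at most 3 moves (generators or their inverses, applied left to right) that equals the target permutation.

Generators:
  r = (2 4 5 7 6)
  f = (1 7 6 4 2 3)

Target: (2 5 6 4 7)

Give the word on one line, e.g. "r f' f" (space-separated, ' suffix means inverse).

  after r: (2 4 5 7 6)
  after r: (2 5 6 4 7)

r r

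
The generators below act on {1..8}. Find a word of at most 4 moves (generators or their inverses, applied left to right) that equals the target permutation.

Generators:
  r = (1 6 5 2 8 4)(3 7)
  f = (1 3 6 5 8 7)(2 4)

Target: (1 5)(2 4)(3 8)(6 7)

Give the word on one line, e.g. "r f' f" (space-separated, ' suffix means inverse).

f' f' f'

  after f': (1 7 8 5 6 3)(2 4)
  after f': (1 8 6)(3 7 5)
  after f': (1 5)(2 4)(3 8)(6 7)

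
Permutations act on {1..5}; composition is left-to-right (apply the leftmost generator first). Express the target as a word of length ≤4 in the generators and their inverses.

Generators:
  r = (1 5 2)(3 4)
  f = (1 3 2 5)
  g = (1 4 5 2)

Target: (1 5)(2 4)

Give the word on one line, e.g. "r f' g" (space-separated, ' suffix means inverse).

  after g': (1 2 5 4)
  after g': (1 5)(2 4)

g' g'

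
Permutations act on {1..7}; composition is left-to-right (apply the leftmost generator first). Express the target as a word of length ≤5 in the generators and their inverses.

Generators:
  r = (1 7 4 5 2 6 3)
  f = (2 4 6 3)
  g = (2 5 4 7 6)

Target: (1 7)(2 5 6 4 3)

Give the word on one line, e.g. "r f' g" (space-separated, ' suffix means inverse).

g f g r

  after g: (2 5 4 7 6)
  after f: (2 5 6 4 7 3)
  after g: (2 4 6 7 3 5)
  after r: (1 7)(2 5 6 4 3)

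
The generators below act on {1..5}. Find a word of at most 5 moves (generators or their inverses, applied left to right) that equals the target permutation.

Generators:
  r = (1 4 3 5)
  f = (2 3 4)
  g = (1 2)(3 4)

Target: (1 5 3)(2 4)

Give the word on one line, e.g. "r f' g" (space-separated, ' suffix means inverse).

  after f': (2 4 3)
  after f': (2 3 4)
  after r': (1 5 3)(2 4)

f' f' r'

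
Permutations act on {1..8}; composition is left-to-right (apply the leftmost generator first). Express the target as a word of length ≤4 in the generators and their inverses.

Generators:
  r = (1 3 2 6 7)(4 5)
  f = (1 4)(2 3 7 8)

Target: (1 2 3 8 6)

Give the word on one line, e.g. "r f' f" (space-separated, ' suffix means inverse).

  after f: (1 4)(2 3 7 8)
  after f: (2 7)(3 8)
  after r: (1 3 8 2)(4 5)(6 7)
  after r: (1 2 3 8 6)

f f r r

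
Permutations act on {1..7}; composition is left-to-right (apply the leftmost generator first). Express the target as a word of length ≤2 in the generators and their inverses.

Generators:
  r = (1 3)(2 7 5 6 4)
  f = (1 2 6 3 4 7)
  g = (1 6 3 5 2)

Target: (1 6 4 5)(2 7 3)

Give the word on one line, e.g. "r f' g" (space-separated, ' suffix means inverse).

r g'

  after r: (1 3)(2 7 5 6 4)
  after g': (1 6 4 5)(2 7 3)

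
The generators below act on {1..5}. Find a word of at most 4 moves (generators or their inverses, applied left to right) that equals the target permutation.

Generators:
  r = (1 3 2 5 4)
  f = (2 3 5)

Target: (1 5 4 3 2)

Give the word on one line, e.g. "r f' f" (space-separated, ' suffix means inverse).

f' r f' r

  after f': (2 5 3)
  after r: (1 3 5 2 4)
  after f': (1 2 4)
  after r: (1 5 4 3 2)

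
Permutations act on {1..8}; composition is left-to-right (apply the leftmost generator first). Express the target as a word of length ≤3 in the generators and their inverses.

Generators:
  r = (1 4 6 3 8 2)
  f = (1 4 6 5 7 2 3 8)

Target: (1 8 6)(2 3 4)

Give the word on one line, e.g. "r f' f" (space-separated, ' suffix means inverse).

  after r': (1 2 8 3 6 4)
  after r': (1 8 6)(2 3 4)

r' r'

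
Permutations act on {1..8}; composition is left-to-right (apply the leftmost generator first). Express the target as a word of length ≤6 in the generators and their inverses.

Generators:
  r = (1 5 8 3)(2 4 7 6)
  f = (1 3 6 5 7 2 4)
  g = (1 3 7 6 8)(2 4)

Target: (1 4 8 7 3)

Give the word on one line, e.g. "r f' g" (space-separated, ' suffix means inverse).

f g f g

  after f: (1 3 6 5 7 2 4)
  after g: (1 7 4 3 8)(5 6)
  after f: (1 2 4 6 7)(3 8)
  after g: (1 4 8 7 3)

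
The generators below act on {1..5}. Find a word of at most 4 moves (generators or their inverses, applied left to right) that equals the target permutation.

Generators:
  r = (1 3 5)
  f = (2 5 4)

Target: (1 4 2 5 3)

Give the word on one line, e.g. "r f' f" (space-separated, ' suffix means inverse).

  after r': (1 5 3)
  after f: (1 4 2 5 3)

r' f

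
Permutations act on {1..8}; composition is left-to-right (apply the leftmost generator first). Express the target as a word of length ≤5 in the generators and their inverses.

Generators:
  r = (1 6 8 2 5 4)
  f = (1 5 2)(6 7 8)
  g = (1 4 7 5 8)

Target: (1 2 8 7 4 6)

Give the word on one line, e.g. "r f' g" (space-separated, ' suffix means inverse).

g' r g

  after g': (1 8 5 7 4)
  after r: (1 2 5 7)(4 6 8)
  after g: (1 2 8 7 4 6)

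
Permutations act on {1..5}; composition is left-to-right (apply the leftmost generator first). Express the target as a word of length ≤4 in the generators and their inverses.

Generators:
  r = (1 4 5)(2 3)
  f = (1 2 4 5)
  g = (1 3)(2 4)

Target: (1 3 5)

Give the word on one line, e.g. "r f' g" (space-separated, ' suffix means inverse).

  after r': (1 5 4)(2 3)
  after g': (1 5 2)(3 4)
  after r: (2 4)(3 5)
  after g: (1 3 5)

r' g' r g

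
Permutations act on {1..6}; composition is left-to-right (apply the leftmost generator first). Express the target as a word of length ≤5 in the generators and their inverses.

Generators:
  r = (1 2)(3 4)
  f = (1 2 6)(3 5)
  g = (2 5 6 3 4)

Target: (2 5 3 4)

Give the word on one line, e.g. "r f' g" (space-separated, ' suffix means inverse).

g' g' f r'

  after g': (2 4 3 6 5)
  after g': (2 3 5 4 6)
  after f: (1 2 5 4)
  after r': (2 5 3 4)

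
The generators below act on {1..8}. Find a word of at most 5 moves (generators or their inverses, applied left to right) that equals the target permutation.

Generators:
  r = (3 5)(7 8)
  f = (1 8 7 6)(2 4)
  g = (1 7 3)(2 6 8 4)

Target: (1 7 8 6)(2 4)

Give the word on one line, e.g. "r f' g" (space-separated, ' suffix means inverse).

r f r

  after r: (3 5)(7 8)
  after f: (1 8 6)(2 4)(3 5)
  after r: (1 7 8 6)(2 4)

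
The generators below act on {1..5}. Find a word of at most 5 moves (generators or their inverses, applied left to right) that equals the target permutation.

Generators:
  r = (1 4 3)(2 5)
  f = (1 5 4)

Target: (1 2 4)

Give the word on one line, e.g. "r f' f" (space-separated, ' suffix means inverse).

r f' r

  after r: (1 4 3)(2 5)
  after f': (1 5 2)(3 4)
  after r: (1 2 4)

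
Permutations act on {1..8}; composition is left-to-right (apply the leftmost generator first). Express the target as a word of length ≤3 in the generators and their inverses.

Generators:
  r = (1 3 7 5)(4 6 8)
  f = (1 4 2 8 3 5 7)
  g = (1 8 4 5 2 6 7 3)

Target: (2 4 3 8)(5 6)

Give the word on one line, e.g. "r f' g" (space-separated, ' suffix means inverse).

  after g: (1 8 4 5 2 6 7 3)
  after f: (1 3 4 7 5 8 2 6)
  after r': (2 4 3 8)(5 6)

g f r'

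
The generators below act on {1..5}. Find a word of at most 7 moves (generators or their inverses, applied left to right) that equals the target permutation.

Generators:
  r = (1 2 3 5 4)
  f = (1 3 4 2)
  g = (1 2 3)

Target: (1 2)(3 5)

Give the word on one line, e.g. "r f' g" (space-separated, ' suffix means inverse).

  after f: (1 3 4 2)
  after g: (3 4)
  after r': (1 4 2)(3 5)
  after f': (1 3 5)
  after g': (1 2)(3 5)

f g r' f' g'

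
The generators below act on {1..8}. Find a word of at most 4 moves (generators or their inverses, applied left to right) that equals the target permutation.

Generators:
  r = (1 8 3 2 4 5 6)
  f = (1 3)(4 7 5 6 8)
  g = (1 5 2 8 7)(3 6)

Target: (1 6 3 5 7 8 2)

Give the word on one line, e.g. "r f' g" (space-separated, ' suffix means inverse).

f r' f'

  after f: (1 3)(4 7 5 6 8)
  after r': (1 8 2 3 6)(4 7)
  after f': (1 6 3 5 7 8 2)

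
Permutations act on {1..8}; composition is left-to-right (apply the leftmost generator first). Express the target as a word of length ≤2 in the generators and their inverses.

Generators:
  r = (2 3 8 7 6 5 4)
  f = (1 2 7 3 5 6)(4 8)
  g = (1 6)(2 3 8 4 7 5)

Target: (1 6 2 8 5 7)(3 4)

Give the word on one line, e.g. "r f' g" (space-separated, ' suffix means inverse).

r g

  after r: (2 3 8 7 6 5 4)
  after g: (1 6 2 8 5 7)(3 4)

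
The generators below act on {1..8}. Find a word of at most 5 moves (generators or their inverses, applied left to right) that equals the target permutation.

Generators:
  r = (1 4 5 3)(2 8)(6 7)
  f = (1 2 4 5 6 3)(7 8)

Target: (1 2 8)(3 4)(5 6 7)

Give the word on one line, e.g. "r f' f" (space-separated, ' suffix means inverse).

r' f f r r

  after r': (1 3 5 4)(2 8)(6 7)
  after f: (2 7 3 6 8 4)
  after f: (1 2 8 5 6 7)
  after r: (1 8 3)(4 5 7)
  after r: (1 2 8)(3 4)(5 6 7)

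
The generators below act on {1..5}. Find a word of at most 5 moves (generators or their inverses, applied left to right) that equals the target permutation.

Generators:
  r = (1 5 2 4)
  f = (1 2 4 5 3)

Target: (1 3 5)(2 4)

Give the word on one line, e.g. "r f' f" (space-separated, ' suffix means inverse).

f r' f

  after f: (1 2 4 5 3)
  after r': (1 5 3 4)
  after f: (1 3 5)(2 4)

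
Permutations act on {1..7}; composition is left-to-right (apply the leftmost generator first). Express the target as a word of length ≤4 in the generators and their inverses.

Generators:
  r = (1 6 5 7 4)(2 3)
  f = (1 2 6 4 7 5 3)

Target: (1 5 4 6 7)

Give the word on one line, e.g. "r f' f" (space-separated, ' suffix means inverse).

  after r: (1 6 5 7 4)(2 3)
  after r: (1 5 4 6 7)

r r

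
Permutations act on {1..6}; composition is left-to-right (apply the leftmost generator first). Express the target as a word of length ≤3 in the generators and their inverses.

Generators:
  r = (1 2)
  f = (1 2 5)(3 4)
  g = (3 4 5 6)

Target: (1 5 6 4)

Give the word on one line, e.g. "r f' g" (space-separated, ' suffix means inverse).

  after r': (1 2)
  after g: (1 2)(3 4 5 6)
  after f: (1 5 6 4)

r' g f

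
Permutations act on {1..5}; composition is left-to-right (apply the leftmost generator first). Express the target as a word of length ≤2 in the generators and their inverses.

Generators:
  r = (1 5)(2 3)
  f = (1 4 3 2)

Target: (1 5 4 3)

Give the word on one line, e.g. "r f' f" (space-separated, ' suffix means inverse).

r f

  after r: (1 5)(2 3)
  after f: (1 5 4 3)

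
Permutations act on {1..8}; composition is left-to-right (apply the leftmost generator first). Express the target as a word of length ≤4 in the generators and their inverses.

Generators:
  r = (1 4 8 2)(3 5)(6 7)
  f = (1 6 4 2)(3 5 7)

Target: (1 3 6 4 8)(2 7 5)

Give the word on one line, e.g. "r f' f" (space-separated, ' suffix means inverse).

  after f: (1 6 4 2)(3 5 7)
  after r: (1 7 5 6 8 2 4)
  after f': (1 5)(2 6 8 4)(3 7)
  after r': (1 3 6 4 8)(2 7 5)

f r f' r'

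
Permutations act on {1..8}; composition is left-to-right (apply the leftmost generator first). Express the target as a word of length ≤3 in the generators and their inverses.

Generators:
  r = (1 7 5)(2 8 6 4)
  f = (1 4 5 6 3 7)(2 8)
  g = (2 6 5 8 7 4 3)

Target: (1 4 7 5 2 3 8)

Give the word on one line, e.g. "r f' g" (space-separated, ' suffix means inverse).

g f

  after g: (2 6 5 8 7 4 3)
  after f: (1 4 7 5 2 3 8)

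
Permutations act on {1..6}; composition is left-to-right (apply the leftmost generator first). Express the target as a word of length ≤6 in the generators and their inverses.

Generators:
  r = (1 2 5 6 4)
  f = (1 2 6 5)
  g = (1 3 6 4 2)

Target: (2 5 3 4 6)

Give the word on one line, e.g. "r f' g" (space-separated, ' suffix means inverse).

f g r f'

  after f: (1 2 6 5)
  after g: (2 4)(3 6 5)
  after r: (1 2)(3 4 5)
  after f': (2 5 3 4 6)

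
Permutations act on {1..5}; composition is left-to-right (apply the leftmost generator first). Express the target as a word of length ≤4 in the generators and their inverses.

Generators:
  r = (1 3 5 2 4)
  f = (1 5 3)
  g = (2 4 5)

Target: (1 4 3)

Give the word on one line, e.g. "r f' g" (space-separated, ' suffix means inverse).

g' g' r'

  after g': (2 5 4)
  after g': (2 4 5)
  after r': (1 4 3)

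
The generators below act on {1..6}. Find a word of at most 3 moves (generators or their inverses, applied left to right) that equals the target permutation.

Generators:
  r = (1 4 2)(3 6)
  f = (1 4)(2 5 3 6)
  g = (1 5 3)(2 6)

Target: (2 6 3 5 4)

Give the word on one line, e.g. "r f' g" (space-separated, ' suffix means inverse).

  after f': (1 4)(2 6 3 5)
  after r: (1 2 3 5)
  after r: (2 6 3 5 4)

f' r r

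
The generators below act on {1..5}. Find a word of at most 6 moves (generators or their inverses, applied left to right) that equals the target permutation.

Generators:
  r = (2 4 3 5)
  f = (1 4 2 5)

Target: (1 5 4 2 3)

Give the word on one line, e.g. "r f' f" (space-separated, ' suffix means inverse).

  after r: (2 4 3 5)
  after f: (1 4 3)
  after r: (1 3)(2 4 5)
  after r: (1 5 4 2 3)

r f r r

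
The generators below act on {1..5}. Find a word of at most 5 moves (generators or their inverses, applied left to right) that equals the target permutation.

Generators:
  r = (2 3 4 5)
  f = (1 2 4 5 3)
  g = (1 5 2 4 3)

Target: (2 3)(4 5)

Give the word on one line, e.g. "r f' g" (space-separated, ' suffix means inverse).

  after f: (1 2 4 5 3)
  after g': (1 5 4)
  after g': (2 5)(3 4)
  after r': (2 4)
  after r': (2 3)(4 5)

f g' g' r' r'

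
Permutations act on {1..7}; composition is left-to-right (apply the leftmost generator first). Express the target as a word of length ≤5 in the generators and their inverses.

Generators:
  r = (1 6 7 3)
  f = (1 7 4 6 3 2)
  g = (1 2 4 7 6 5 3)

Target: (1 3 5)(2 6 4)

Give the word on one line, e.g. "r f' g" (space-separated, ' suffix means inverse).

r' g' f g

  after r': (1 3 7 6)
  after g': (1 5 6 3 4 2)
  after f: (1 5 3 6 2 7 4)
  after g: (1 3 5)(2 6 4)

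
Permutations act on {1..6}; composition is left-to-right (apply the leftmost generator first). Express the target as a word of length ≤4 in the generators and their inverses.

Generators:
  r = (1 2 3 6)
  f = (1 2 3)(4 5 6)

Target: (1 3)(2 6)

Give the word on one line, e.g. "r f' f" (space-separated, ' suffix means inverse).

  after r': (1 6 3 2)
  after r': (1 3)(2 6)

r' r'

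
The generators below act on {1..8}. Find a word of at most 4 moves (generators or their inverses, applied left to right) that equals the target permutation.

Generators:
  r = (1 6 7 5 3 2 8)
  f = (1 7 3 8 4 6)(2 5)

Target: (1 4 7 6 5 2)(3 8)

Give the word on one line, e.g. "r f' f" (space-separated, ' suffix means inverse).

r' f r

  after r': (1 8 2 3 5 7 6)
  after f: (1 4 6 7)(2 8 5 3)
  after r: (1 4 7 6 5 2)(3 8)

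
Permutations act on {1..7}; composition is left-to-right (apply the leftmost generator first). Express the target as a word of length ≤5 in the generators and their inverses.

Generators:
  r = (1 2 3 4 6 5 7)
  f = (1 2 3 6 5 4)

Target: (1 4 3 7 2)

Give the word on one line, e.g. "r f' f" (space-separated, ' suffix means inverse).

  after r': (1 7 5 6 4 3 2)
  after r': (1 5 4 2 7 6 3)
  after r': (1 6 2 5 3 7 4)
  after f: (1 5 6 3 7)(2 4)
  after f: (1 4 3 7 2)

r' r' r' f f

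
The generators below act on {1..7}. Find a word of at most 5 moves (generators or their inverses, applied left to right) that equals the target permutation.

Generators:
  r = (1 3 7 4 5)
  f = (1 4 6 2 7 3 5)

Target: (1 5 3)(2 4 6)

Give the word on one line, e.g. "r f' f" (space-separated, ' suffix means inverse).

r' f' r' f'

  after r': (1 5 4 7 3)
  after f': (1 3 5)(2 6 4)
  after r': (2 6 7 3 4)
  after f': (1 5 3)(2 4 6)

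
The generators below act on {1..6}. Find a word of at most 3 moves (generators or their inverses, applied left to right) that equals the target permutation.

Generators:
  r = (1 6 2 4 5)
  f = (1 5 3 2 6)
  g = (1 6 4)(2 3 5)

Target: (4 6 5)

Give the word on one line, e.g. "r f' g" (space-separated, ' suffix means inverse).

f' g'

  after f': (1 6 2 3 5)
  after g': (4 6 5)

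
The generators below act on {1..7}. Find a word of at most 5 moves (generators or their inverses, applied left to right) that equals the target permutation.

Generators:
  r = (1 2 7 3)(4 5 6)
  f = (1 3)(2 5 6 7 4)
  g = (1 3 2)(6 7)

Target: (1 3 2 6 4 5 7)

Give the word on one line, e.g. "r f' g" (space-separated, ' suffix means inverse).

  after f: (1 3)(2 5 6 7 4)
  after f: (2 6 4 5 7)
  after g': (1 2 7 3)(4 5 6)
  after g': (1 3 2 6 4 5 7)

f f g' g'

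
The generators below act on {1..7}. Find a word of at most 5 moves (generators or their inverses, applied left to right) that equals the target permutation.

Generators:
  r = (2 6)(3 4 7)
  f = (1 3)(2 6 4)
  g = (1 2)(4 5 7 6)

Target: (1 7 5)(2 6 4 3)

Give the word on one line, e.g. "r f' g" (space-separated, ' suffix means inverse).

  after f: (1 3)(2 6 4)
  after g': (1 3 2 7 5 4)
  after r': (1 7 5 3 6 2 4)
  after f': (1 7 5)(2 6 4 3)

f g' r' f'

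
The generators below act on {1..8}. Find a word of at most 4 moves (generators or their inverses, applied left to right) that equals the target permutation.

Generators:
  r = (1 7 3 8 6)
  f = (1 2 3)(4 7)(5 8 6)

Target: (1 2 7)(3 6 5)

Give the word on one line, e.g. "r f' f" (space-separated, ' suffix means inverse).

  after f': (1 3 2)(4 7)(5 6 8)
  after f': (1 2 3)(5 8 6)
  after r': (1 2 7)(3 6 5)

f' f' r'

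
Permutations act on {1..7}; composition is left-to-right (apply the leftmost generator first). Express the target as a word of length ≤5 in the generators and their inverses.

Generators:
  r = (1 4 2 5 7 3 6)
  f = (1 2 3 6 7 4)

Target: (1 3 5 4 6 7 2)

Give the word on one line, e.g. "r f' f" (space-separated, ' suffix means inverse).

r f r' f'

  after r: (1 4 2 5 7 3 6)
  after f: (2 5 4 3 7 6)
  after r': (1 6 4 7 3 5)
  after f': (1 3 5 4 6 7 2)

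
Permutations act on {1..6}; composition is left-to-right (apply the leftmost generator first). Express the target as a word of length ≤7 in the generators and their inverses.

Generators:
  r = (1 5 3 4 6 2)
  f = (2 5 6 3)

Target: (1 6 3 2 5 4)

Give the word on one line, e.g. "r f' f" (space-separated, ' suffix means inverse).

r f r' r' f'

  after r: (1 5 3 4 6 2)
  after f: (1 6 5 2)(3 4)
  after r': (1 4 5 6)
  after r': (1 3 5 4)(2 6)
  after f': (1 6 3 2 5 4)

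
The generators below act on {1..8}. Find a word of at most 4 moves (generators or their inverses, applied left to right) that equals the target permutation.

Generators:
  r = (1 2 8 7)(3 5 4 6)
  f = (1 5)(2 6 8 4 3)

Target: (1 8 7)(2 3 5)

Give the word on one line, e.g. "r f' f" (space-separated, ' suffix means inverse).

r f f

  after r: (1 2 8 7)(3 5 4 6)
  after f: (1 6 2 4 8 7 5 3)
  after f: (1 8 7)(2 3 5)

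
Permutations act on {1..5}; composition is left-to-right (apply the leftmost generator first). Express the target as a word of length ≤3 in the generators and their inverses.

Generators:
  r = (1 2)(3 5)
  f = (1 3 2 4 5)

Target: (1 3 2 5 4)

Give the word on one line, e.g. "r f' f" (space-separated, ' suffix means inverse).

  after f': (1 5 4 2 3)
  after r: (1 3 2 5 4)

f' r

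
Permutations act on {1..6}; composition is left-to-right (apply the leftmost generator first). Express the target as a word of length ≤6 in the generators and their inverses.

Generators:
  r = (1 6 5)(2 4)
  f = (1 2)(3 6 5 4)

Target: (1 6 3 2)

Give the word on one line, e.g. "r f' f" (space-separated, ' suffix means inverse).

  after f: (1 2)(3 6 5 4)
  after r': (1 4 3)(2 5)
  after f': (1 5)(2 6 3)
  after r: (2 5 6 3 4)
  after r: (1 6 3 2)

f r' f' r r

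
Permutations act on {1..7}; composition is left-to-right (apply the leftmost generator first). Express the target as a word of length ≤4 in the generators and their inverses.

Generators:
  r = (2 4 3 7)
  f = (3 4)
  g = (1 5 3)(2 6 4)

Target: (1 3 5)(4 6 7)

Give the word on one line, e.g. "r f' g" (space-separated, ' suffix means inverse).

g' r' f'

  after g': (1 3 5)(2 4 6)
  after r': (1 4 6 7 3 5)
  after f': (1 3 5)(4 6 7)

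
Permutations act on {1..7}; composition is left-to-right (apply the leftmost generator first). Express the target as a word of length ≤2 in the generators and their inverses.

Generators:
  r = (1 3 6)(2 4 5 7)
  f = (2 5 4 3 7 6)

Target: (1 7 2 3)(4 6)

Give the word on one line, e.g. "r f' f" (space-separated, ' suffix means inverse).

  after r': (1 6 3)(2 7 5 4)
  after f': (1 7 2 3)(4 6)

r' f'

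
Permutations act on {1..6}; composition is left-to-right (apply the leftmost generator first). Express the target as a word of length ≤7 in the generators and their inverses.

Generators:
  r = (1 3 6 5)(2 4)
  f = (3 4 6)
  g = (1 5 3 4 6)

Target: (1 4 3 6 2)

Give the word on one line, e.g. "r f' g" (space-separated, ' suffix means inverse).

  after f': (3 6 4)
  after r: (1 3 5)(2 4 6)
  after f: (1 4 3 5)(2 6)
  after g: (1 6 2)
  after f': (1 4 3 6 2)

f' r f g f'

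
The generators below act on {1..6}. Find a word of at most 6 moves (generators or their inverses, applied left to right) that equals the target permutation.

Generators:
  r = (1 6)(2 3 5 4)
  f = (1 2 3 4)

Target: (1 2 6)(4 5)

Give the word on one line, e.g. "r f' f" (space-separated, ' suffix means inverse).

  after f: (1 2 3 4)
  after f: (1 3)(2 4)
  after f: (1 4 3 2)
  after r: (1 2 6)(4 5)

f f f r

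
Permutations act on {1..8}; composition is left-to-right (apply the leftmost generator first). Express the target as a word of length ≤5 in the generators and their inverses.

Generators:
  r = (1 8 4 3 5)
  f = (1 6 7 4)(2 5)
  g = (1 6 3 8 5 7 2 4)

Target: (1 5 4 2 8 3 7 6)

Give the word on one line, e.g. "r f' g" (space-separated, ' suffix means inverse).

f' g' f

  after f': (1 4 7 6)(2 5)
  after g': (1 2 8 3 6 4 5 7)
  after f: (1 5 4 2 8 3 7 6)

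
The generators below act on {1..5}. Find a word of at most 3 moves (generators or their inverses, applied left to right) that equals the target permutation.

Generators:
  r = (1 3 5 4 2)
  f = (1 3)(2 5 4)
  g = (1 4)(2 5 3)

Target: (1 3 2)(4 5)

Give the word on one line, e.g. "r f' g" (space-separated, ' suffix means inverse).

g f g'

  after g: (1 4)(2 5 3)
  after f: (1 2 4 3 5)
  after g': (1 3 2)(4 5)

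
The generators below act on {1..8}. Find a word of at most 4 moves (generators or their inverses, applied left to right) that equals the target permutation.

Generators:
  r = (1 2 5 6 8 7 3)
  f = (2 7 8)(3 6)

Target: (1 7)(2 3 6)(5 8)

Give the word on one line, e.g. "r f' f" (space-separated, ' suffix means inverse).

r' f' f' r'

  after r': (1 3 7 8 6 5 2)
  after f': (1 6 5 8 3 2)
  after f': (1 3 8 6 5 7 2)
  after r': (1 7)(2 3 6)(5 8)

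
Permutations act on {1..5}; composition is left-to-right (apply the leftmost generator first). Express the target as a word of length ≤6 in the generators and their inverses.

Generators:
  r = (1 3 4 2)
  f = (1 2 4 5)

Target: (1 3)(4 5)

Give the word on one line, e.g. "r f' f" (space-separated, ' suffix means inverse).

  after f': (1 5 4 2)
  after r': (1 5 3)
  after f: (2 4 5 3)
  after r: (1 3)(4 5)

f' r' f r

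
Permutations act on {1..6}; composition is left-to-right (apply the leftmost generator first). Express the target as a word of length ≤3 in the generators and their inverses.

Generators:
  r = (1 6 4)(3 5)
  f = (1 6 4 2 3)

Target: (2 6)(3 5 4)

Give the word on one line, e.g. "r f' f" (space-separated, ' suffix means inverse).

  after r': (1 4 6)(3 5)
  after f': (1 6 3 5 2 4)
  after f': (2 6)(3 5 4)

r' f' f'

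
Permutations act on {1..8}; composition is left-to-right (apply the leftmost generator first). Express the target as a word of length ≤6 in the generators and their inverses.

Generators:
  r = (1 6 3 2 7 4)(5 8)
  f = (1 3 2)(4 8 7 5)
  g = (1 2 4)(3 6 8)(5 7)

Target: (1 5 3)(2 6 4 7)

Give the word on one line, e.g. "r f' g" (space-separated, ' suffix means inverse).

g' r f' r g

  after g': (1 4 2)(3 8 6)(5 7)
  after r: (2 6)(3 5 4 7 8)
  after f': (1 2 6 3 7 4 8)
  after r: (1 7)(2 3 4 5 8 6)
  after g: (1 5 3)(2 6 4 7)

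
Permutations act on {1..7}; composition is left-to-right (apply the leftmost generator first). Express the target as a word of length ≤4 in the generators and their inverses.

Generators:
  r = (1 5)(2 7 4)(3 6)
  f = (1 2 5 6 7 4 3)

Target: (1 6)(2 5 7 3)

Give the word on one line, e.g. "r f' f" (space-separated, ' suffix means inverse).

f' r

  after f': (1 3 4 7 6 5 2)
  after r: (1 6)(2 5 7 3)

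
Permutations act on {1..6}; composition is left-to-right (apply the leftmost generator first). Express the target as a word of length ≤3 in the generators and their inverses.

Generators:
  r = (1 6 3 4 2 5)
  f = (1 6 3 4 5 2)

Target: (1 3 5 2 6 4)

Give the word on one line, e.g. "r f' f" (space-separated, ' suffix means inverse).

r' f' r'

  after r': (1 5 2 4 3 6)
  after f': (1 4 6 2 3)
  after r': (1 3 5 2 6 4)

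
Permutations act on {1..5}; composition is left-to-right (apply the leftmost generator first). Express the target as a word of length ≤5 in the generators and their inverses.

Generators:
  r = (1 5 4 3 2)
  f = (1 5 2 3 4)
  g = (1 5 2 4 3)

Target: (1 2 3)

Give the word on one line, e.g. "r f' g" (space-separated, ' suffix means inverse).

f' r f g'

  after f': (1 4 3 2 5)
  after r: (1 3)(2 4)
  after f: (1 4 3 5 2)
  after g': (1 2 3)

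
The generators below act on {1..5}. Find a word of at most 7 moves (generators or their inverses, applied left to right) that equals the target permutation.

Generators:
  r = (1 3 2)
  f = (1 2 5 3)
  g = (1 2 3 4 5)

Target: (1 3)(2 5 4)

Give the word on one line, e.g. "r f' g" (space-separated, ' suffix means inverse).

  after g': (1 5 4 3 2)
  after r: (1 5 4 2 3)
  after f': (1 2 5 4)
  after r: (2 5 4 3)
  after r: (1 3)(2 5 4)

g' r f' r r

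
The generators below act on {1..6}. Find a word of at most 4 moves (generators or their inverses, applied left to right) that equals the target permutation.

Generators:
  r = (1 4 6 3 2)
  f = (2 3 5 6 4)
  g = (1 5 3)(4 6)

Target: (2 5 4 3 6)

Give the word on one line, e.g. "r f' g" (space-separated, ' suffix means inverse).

  after f: (2 3 5 6 4)
  after f: (2 5 4 3 6)

f f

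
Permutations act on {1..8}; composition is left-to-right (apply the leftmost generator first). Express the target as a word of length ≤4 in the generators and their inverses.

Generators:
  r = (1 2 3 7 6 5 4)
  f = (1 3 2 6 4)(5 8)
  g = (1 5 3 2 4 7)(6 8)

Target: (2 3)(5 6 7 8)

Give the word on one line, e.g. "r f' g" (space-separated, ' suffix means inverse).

  after r: (1 2 3 7 6 5 4)
  after g: (1 4 5 7 8 6 3)
  after r: (2 3)(5 6 7 8)

r g r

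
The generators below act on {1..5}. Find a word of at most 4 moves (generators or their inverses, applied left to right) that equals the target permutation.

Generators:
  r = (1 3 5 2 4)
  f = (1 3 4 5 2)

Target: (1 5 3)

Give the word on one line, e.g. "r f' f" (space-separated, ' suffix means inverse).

f r f r'

  after f: (1 3 4 5 2)
  after r: (1 5 4 2 3)
  after f: (1 2 4)
  after r': (1 5 3)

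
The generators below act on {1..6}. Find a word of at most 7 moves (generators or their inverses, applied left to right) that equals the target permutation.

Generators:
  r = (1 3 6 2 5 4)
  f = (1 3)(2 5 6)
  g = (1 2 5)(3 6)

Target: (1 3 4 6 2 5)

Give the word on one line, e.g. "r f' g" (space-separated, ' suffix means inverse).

  after g: (1 2 5)(3 6)
  after r': (1 6)(4 5)
  after g: (1 3 6 2 5 4)
  after f': (3 5 4)
  after r: (1 3 4 6 2 5)

g r' g f' r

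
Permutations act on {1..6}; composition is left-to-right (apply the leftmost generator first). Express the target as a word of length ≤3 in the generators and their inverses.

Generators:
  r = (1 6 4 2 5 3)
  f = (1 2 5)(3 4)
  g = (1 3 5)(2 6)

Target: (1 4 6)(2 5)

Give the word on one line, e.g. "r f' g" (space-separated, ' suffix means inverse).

r f' r

  after r: (1 6 4 2 5 3)
  after f': (1 6 3 5 4)
  after r: (1 4 6)(2 5)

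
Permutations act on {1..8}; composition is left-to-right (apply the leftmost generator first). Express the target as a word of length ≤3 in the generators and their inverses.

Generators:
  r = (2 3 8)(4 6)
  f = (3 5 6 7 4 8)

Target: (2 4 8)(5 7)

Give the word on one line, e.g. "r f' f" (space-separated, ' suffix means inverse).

f r' f'

  after f: (3 5 6 7 4 8)
  after r': (2 8)(3 5 4)(6 7)
  after f': (2 4 8)(5 7)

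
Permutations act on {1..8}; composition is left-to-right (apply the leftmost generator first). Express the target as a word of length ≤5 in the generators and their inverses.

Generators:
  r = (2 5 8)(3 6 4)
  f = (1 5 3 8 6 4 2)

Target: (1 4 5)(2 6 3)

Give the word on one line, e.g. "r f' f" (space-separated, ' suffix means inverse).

r f' f' r' f

  after r: (2 5 8)(3 6 4)
  after f': (1 2)(3 8 4 5)
  after f': (1 4)(6 8)
  after r': (1 6 5 2 8 3 4)
  after f: (1 4 5)(2 6 3)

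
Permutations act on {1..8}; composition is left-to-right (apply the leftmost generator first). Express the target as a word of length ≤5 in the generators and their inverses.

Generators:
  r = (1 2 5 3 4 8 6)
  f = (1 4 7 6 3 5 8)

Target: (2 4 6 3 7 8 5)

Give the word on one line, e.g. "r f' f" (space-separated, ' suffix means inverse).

  after r: (1 2 5 3 4 8 6)
  after f: (1 2 8 3 7 6 4)
  after r': (2 4 6 3 7 8 5)

r f r'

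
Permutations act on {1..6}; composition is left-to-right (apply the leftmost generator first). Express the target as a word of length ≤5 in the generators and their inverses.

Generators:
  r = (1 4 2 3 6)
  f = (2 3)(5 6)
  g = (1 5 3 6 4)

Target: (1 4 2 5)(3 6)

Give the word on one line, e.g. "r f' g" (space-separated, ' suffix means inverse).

  after r: (1 4 2 3 6)
  after f: (1 4 3 5 6)
  after r: (1 2 3 5)(4 6)
  after g': (1 2 5 4 3)
  after r': (1 4 2 5)(3 6)

r f r g' r'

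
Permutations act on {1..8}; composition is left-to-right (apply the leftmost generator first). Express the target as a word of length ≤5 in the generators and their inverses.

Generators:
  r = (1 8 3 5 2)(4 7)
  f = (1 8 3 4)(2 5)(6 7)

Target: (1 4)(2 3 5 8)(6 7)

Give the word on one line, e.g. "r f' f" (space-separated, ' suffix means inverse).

r r f

  after r: (1 8 3 5 2)(4 7)
  after r: (1 3 2 8 5)
  after f: (1 4)(2 3 5 8)(6 7)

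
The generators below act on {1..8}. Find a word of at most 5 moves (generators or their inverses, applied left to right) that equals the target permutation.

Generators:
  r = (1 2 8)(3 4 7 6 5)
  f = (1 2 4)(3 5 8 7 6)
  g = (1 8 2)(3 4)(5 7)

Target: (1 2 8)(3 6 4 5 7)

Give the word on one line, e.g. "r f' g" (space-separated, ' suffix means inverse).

  after g': (1 2 8)(3 4)(5 7)
  after r: (1 8 2)(3 7)(5 6)
  after r: (3 6)(4 7)
  after g': (1 2 8)(3 6 4 5 7)

g' r r g'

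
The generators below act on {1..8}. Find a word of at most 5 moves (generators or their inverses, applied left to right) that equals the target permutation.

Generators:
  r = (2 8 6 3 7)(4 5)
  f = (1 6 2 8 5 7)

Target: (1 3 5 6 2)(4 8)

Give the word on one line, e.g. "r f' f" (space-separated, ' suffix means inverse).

  after f: (1 6 2 8 5 7)
  after r: (1 3 7)(2 6 8 4 5)
  after f': (1 3 5 6 2)(4 8)

f r f'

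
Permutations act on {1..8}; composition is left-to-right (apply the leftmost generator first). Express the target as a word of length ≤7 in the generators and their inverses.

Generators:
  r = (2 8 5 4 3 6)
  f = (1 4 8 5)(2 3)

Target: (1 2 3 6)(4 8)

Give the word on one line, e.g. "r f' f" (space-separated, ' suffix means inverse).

  after r': (2 6 3 4 5 8)
  after r': (2 3 5)(4 8 6)
  after f': (1 5 3 8 6)
  after r': (1 8 3 2 6)(4 5)
  after r': (1 2 3 6)(4 8)

r' r' f' r' r'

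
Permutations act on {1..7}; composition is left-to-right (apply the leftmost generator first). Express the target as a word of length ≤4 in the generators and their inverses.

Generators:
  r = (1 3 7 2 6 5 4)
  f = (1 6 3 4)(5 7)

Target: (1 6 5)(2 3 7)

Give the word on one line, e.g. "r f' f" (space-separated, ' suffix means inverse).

  after f': (1 4 3 6)(5 7)
  after r': (1 5 3 2 7 6 4)
  after r': (1 6 5)(2 3 7)

f' r' r'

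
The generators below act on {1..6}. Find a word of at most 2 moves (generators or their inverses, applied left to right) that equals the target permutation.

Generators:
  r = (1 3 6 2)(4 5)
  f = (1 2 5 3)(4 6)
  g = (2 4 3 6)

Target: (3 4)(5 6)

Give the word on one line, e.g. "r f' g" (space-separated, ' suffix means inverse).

f' r'

  after f': (1 3 5 2)(4 6)
  after r': (3 4)(5 6)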